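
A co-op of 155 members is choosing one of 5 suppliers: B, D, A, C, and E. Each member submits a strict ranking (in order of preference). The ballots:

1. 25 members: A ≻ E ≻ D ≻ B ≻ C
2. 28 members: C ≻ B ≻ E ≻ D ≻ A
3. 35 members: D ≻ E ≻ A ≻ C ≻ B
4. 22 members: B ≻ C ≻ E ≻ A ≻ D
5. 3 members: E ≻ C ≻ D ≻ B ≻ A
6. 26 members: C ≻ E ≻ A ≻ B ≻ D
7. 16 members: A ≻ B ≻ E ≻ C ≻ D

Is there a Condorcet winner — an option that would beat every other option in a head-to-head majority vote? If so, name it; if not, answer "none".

E

E vs B: 89–66 for E.
E vs D: 120–35 for E.
E vs A: 114–41 for E.
E vs C: 79–76 for E.
E beats every other option head-to-head.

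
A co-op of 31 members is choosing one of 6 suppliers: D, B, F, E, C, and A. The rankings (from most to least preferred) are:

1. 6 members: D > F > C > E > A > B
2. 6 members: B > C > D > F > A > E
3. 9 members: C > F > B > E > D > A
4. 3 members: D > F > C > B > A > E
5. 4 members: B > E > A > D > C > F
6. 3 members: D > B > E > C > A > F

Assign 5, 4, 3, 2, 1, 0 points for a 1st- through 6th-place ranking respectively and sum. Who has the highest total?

C

D: 6·5 + 6·3 + 9·1 + 3·5 + 4·2 + 3·5 = 95
B: 6·0 + 6·5 + 9·3 + 3·2 + 4·5 + 3·4 = 95
F: 6·4 + 6·2 + 9·4 + 3·4 + 4·0 + 3·0 = 84
E: 6·2 + 6·0 + 9·2 + 3·0 + 4·4 + 3·3 = 55
C: 6·3 + 6·4 + 9·5 + 3·3 + 4·1 + 3·2 = 106
A: 6·1 + 6·1 + 9·0 + 3·1 + 4·3 + 3·1 = 30
C has the highest Borda score (106).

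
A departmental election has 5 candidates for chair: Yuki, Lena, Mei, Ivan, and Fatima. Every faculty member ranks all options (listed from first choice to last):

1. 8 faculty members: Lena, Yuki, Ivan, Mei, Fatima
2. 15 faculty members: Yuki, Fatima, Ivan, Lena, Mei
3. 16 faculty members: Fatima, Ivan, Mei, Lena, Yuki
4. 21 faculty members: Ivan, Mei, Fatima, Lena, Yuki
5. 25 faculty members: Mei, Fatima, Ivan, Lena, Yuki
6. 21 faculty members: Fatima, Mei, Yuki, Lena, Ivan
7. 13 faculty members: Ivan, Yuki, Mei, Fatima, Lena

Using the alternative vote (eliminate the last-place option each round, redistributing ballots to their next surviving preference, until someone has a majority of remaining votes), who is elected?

Fatima

Round 1: Yuki 15, Lena 8, Mei 25, Ivan 34, Fatima 37. Eliminate Lena.
Round 2: Yuki 23, Mei 25, Ivan 34, Fatima 37. Eliminate Yuki.
Round 3: Mei 25, Ivan 42, Fatima 52. Eliminate Mei.
Round 4: Ivan 42, Fatima 77. Fatima has a majority.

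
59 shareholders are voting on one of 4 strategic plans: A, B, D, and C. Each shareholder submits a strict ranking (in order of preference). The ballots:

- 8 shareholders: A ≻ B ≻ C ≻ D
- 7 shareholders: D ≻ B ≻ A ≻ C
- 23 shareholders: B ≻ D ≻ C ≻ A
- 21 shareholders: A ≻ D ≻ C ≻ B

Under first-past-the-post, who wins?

A

First-place votes: A 29, B 23, D 7, C 0.
A has the most first-place votes.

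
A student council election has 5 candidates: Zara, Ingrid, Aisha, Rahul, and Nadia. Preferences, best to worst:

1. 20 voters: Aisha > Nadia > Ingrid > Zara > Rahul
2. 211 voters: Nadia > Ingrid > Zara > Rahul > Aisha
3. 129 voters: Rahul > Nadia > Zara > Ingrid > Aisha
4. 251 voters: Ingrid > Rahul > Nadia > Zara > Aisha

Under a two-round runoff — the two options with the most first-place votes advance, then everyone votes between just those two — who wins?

Nadia

Round 1 first-place votes: Zara 0, Ingrid 251, Aisha 20, Rahul 129, Nadia 211.
Ingrid and Nadia advance.
Runoff: Ingrid is preferred to Nadia by 251 voters; Nadia by 360.
Nadia wins the runoff.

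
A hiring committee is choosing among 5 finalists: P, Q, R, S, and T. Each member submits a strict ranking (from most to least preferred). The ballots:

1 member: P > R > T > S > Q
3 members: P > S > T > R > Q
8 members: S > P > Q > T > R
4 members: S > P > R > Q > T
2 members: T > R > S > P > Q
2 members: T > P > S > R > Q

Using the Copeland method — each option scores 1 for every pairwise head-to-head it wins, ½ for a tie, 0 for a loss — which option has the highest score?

S

P: beats Q, R, and T; loses to S → score 3.
Q: beats T; loses to P, R, and S → score 1.
R: beats Q; loses to P, S, and T → score 1.
S: beats P, Q, R, and T → score 4.
T: beats R; loses to P, Q, and S → score 1.
S has the best pairwise record.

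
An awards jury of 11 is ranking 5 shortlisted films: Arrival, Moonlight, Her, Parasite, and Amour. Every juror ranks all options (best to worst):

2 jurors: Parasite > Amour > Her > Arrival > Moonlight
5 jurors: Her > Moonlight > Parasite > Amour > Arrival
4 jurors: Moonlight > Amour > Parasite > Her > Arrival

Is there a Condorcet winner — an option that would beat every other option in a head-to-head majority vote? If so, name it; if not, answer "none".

Checking pairwise contests:
Moonlight beats Arrival 9–2.
Her beats Moonlight 7–4.
Parasite beats Her 6–5.
Moonlight beats Parasite 9–2.
Moonlight beats Amour 9–2.
Every option loses at least one head-to-head, so there is no Condorcet winner.

none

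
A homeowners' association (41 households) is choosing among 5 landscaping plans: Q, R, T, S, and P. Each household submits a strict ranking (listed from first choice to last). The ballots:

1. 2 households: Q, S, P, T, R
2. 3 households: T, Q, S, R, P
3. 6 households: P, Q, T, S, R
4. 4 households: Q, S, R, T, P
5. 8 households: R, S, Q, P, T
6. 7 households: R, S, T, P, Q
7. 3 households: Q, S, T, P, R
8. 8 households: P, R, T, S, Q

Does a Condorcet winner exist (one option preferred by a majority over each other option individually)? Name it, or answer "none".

R

R vs Q: 23–18 for R.
R vs T: 27–14 for R.
R vs S: 23–18 for R.
R vs P: 22–19 for R.
R beats every other option head-to-head.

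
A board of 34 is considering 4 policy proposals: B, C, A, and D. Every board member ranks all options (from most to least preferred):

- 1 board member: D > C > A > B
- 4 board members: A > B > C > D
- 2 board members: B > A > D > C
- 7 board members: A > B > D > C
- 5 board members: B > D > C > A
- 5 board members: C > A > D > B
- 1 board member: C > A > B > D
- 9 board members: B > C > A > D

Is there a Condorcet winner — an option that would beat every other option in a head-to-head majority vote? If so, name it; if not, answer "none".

Checking pairwise contests:
A beats B 18–16.
B beats C 27–7.
C beats A 21–13.
B beats D 28–6.
Every option loses at least one head-to-head, so there is no Condorcet winner.

none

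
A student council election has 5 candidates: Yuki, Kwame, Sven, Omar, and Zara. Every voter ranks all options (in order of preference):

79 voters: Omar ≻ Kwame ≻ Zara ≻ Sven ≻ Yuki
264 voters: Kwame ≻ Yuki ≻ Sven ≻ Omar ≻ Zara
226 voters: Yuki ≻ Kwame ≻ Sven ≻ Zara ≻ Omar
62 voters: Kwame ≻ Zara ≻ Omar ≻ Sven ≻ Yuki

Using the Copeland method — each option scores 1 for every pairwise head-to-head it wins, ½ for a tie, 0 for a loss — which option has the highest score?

Kwame

Yuki: beats Sven, Omar, and Zara; loses to Kwame → score 3.
Kwame: beats Yuki, Sven, Omar, and Zara → score 4.
Sven: beats Omar and Zara; loses to Yuki and Kwame → score 2.
Omar: beats Zara; loses to Yuki, Kwame, and Sven → score 1.
Zara: loses to Yuki, Kwame, Sven, and Omar → score 0.
Kwame has the best pairwise record.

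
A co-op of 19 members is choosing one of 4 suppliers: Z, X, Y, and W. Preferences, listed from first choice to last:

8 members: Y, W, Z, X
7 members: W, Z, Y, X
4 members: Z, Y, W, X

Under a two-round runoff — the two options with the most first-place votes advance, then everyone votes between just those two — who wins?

Y

Round 1 first-place votes: Z 4, X 0, Y 8, W 7.
Y and W advance.
Runoff: Y is preferred to W by 12 voters; W by 7.
Y wins the runoff.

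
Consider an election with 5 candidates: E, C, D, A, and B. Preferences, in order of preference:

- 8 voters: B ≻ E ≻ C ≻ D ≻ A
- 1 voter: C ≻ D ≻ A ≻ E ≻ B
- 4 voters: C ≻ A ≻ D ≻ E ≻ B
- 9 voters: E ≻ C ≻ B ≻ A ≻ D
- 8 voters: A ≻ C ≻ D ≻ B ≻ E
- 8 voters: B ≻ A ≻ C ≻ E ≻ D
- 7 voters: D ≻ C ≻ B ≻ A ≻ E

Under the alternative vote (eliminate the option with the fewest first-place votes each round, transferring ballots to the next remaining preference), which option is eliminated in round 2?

D

Round 1: E 9, C 5, D 7, A 8, B 16. Eliminate C.
Round 2: E 9, D 8, A 12, B 16. Eliminate D.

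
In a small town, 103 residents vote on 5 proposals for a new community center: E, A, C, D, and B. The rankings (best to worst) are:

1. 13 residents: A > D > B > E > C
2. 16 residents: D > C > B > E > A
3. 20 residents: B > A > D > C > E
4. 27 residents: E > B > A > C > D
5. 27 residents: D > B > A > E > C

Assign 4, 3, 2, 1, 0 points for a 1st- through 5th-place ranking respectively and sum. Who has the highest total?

E: 13·1 + 16·1 + 20·0 + 27·4 + 27·1 = 164
A: 13·4 + 16·0 + 20·3 + 27·2 + 27·2 = 220
C: 13·0 + 16·3 + 20·1 + 27·1 + 27·0 = 95
D: 13·3 + 16·4 + 20·2 + 27·0 + 27·4 = 251
B: 13·2 + 16·2 + 20·4 + 27·3 + 27·3 = 300
B has the highest Borda score (300).

B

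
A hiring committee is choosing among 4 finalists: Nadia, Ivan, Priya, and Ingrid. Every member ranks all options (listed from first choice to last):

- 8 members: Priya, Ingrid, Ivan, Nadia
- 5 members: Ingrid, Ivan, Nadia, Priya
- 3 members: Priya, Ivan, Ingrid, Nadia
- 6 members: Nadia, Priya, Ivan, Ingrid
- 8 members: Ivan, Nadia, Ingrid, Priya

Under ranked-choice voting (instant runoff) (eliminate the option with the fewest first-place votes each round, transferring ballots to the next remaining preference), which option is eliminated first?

Round 1: Nadia 6, Ivan 8, Priya 11, Ingrid 5. Eliminate Ingrid.

Ingrid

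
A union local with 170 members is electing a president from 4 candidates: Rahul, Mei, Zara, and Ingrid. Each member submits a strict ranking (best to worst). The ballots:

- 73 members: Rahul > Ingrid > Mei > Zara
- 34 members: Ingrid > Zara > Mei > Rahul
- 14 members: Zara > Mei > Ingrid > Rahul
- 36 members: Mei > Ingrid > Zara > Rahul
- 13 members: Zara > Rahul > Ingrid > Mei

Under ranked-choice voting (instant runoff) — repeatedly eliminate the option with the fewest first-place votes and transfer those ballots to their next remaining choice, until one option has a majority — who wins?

Round 1: Rahul 73, Mei 36, Zara 27, Ingrid 34. Eliminate Zara.
Round 2: Rahul 86, Mei 50, Ingrid 34. Rahul has a majority.

Rahul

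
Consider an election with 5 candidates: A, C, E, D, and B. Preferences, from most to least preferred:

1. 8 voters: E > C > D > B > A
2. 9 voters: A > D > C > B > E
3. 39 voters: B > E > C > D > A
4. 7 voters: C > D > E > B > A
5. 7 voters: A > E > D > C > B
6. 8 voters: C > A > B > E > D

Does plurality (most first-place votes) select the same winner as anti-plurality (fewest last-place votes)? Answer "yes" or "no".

no

Plurality — first-place votes: A 16, C 15, E 8, D 0, B 39. Winner: B.
Anti-plurality — last-place votes: A 54, C 0, E 9, D 8, B 7. Winner: C.
The two methods disagree.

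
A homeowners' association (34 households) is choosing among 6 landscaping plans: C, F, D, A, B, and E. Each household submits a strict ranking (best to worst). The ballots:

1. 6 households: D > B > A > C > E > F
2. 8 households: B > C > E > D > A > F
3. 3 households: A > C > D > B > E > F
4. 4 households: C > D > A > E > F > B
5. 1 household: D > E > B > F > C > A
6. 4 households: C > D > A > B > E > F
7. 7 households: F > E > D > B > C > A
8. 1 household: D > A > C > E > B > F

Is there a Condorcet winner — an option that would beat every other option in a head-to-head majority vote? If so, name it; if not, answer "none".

Checking pairwise contests:
B beats C 22–12.
C beats F 26–8.
C beats D 19–15.
C beats A 24–10.
D beats B 26–8.
C beats E 26–8.
Every option loses at least one head-to-head, so there is no Condorcet winner.

none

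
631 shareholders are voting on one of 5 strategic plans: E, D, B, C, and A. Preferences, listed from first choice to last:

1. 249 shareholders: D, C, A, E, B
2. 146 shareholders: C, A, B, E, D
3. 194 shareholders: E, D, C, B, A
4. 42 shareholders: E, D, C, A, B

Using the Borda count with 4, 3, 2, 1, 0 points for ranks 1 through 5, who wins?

C

E: 249·1 + 146·1 + 194·4 + 42·4 = 1339
D: 249·4 + 146·0 + 194·3 + 42·3 = 1704
B: 249·0 + 146·2 + 194·1 + 42·0 = 486
C: 249·3 + 146·4 + 194·2 + 42·2 = 1803
A: 249·2 + 146·3 + 194·0 + 42·1 = 978
C has the highest Borda score (1803).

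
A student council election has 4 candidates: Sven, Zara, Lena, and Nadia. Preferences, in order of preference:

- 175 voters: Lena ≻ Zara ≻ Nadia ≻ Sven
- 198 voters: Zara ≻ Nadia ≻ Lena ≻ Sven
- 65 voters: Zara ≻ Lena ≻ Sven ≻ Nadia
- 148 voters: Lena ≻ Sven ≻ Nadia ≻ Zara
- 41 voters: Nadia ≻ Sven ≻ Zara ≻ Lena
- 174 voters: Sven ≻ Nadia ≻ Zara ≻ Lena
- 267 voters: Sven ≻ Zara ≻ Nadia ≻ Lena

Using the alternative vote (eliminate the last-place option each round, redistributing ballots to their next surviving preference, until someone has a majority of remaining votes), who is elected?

Lena

Round 1: Sven 441, Zara 263, Lena 323, Nadia 41. Eliminate Nadia.
Round 2: Sven 482, Zara 263, Lena 323. Eliminate Zara.
Round 3: Sven 482, Lena 586. Lena has a majority.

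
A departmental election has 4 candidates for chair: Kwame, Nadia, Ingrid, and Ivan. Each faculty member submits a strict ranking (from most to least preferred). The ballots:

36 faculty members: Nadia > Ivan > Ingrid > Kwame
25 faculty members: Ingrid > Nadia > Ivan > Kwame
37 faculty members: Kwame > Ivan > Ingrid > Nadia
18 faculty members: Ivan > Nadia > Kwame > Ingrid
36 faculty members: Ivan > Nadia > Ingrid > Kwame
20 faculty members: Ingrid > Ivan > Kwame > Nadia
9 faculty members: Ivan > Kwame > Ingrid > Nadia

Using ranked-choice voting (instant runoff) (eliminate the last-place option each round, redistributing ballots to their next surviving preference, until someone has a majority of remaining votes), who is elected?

Ivan

Round 1: Kwame 37, Nadia 36, Ingrid 45, Ivan 63. Eliminate Nadia.
Round 2: Kwame 37, Ingrid 45, Ivan 99. Ivan has a majority.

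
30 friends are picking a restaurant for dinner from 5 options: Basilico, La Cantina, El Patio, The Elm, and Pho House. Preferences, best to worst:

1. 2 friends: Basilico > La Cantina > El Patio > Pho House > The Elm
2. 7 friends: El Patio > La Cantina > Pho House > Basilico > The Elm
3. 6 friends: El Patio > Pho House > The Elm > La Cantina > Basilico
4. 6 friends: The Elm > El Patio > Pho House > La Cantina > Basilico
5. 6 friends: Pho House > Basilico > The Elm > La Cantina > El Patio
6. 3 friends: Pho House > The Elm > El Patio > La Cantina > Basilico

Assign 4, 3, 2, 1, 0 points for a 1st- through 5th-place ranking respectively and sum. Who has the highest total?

Pho House

Basilico: 2·4 + 7·1 + 6·0 + 6·0 + 6·3 + 3·0 = 33
La Cantina: 2·3 + 7·3 + 6·1 + 6·1 + 6·1 + 3·1 = 48
El Patio: 2·2 + 7·4 + 6·4 + 6·3 + 6·0 + 3·2 = 80
The Elm: 2·0 + 7·0 + 6·2 + 6·4 + 6·2 + 3·3 = 57
Pho House: 2·1 + 7·2 + 6·3 + 6·2 + 6·4 + 3·4 = 82
Pho House has the highest Borda score (82).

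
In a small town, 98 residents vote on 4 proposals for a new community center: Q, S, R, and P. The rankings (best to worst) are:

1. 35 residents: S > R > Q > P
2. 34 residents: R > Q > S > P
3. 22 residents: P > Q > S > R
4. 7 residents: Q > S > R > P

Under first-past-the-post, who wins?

S

First-place votes: Q 7, S 35, R 34, P 22.
S has the most first-place votes.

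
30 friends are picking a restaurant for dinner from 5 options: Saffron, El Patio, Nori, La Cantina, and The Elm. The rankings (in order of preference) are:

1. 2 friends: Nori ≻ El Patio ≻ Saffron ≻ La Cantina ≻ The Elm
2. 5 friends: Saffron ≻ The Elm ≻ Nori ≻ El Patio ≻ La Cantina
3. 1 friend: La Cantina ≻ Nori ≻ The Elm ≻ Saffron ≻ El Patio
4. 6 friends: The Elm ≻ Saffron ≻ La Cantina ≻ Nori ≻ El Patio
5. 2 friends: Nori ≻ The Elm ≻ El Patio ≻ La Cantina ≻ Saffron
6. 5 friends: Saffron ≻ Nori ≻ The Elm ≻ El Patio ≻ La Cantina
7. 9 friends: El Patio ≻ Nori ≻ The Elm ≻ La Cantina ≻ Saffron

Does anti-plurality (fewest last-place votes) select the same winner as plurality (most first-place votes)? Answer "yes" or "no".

no

Anti-plurality — last-place votes: Saffron 11, El Patio 7, Nori 0, La Cantina 10, The Elm 2. Winner: Nori.
Plurality — first-place votes: Saffron 10, El Patio 9, Nori 4, La Cantina 1, The Elm 6. Winner: Saffron.
The two methods disagree.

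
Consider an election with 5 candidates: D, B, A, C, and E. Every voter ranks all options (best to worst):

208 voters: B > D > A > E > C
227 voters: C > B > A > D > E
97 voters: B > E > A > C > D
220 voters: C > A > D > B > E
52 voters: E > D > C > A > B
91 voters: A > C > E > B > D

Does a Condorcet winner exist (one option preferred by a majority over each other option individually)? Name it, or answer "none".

C

C vs D: 635–260 for C.
C vs B: 590–305 for C.
C vs A: 499–396 for C.
C vs E: 538–357 for C.
C beats every other option head-to-head.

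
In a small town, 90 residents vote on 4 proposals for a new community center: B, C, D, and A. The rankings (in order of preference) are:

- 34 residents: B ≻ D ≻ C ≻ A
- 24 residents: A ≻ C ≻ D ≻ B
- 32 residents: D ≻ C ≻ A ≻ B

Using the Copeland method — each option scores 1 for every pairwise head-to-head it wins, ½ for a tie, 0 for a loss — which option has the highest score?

D

B: loses to C, D, and A → score 0.
C: beats B and A; loses to D → score 2.
D: beats B, C, and A → score 3.
A: beats B; loses to C and D → score 1.
D has the best pairwise record.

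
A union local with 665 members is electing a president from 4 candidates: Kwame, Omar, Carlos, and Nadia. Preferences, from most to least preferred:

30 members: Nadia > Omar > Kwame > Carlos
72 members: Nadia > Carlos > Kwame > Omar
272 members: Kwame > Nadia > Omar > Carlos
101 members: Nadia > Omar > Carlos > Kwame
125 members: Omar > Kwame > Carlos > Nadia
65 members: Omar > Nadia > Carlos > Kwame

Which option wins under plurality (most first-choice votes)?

Kwame

First-place votes: Kwame 272, Omar 190, Carlos 0, Nadia 203.
Kwame has the most first-place votes.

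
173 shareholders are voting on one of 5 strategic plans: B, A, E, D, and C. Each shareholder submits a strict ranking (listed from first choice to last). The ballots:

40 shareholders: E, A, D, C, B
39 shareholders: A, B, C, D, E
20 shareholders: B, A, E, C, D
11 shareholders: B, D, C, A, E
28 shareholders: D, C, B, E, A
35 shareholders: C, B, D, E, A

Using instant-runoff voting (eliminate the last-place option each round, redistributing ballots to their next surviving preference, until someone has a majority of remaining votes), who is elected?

A

Round 1: B 31, A 39, E 40, D 28, C 35. Eliminate D.
Round 2: B 31, A 39, E 40, C 63. Eliminate B.
Round 3: A 59, E 40, C 74. Eliminate E.
Round 4: A 99, C 74. A has a majority.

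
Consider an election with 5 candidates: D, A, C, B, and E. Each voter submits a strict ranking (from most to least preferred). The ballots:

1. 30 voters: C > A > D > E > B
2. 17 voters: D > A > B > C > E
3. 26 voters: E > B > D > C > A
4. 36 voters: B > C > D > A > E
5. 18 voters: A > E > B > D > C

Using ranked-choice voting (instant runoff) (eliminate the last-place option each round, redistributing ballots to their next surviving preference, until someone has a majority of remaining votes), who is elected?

A

Round 1: D 17, A 18, C 30, B 36, E 26. Eliminate D.
Round 2: A 35, C 30, B 36, E 26. Eliminate E.
Round 3: A 35, C 30, B 62. Eliminate C.
Round 4: A 65, B 62. A has a majority.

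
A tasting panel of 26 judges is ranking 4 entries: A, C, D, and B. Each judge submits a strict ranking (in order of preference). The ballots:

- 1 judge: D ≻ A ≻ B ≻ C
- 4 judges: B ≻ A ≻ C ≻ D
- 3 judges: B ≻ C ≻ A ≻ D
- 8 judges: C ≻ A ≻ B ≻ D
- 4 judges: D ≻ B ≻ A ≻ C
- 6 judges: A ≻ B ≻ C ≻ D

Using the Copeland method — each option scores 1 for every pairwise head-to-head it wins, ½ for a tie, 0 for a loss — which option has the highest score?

A: beats C, D, and B → score 3.
C: beats D; loses to A and B → score 1.
D: loses to A, C, and B → score 0.
B: beats C and D; loses to A → score 2.
A has the best pairwise record.

A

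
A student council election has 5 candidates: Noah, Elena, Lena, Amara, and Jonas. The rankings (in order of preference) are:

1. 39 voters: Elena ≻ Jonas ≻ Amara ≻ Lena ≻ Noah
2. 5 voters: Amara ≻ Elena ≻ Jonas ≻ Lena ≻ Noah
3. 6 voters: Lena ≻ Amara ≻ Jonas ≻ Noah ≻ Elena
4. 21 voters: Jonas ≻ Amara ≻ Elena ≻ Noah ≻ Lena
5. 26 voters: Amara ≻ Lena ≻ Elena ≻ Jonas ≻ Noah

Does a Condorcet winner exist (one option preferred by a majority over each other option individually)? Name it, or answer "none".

none

Checking pairwise contests:
Elena beats Noah 91–6.
Amara beats Elena 58–39.
Elena beats Lena 65–32.
Jonas beats Amara 60–37.
Elena beats Jonas 70–27.
Every option loses at least one head-to-head, so there is no Condorcet winner.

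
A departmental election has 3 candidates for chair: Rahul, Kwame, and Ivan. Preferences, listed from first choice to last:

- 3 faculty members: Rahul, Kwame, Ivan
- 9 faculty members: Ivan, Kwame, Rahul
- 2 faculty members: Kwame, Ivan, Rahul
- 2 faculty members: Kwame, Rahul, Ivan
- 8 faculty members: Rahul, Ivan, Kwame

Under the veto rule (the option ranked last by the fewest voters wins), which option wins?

Ivan

Last-place votes: Rahul 11, Kwame 8, Ivan 5.
Ivan is ranked last by the fewest voters, so Ivan wins.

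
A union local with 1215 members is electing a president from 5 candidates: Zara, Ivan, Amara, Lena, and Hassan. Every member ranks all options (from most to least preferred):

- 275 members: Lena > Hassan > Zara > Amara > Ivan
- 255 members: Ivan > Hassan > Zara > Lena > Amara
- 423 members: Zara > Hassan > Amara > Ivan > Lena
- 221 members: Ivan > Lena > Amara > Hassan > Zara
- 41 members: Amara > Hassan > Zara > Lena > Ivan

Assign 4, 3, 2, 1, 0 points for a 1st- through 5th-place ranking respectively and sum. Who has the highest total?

Zara: 275·2 + 255·2 + 423·4 + 221·0 + 41·2 = 2834
Ivan: 275·0 + 255·4 + 423·1 + 221·4 + 41·0 = 2327
Amara: 275·1 + 255·0 + 423·2 + 221·2 + 41·4 = 1727
Lena: 275·4 + 255·1 + 423·0 + 221·3 + 41·1 = 2059
Hassan: 275·3 + 255·3 + 423·3 + 221·1 + 41·3 = 3203
Hassan has the highest Borda score (3203).

Hassan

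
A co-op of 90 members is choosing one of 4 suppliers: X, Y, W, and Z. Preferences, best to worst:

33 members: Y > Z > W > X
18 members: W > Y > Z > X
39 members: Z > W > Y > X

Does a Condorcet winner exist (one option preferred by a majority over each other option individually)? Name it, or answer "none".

none

Checking pairwise contests:
Y beats X 90–0.
W beats Y 57–33.
Z beats W 72–18.
Y beats Z 51–39.
Every option loses at least one head-to-head, so there is no Condorcet winner.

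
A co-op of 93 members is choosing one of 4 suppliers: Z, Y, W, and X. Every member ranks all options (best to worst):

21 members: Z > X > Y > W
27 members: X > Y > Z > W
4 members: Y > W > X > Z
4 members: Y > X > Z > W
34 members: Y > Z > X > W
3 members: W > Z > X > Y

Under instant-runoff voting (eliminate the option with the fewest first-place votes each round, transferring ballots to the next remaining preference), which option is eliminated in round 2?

Round 1: Z 21, Y 42, W 3, X 27. Eliminate W.
Round 2: Z 24, Y 42, X 27. Eliminate Z.

Z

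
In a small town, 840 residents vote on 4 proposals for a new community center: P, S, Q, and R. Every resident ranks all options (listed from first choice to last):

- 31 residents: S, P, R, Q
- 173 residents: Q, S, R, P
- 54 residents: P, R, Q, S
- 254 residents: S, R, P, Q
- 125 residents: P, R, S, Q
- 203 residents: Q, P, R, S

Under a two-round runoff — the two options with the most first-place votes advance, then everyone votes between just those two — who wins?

Round 1 first-place votes: P 179, S 285, Q 376, R 0.
Q and S advance.
Runoff: Q is preferred to S by 430 voters; S by 410.
Q wins the runoff.

Q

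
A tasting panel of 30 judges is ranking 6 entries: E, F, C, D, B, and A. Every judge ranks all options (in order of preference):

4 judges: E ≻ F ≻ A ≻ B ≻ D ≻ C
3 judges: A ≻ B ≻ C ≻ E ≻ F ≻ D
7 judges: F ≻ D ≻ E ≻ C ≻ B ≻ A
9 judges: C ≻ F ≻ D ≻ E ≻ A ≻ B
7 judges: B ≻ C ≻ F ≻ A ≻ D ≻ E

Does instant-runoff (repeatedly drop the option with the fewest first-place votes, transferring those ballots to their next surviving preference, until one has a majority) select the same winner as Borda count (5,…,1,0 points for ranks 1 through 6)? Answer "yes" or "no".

yes

Instant-runoff — R1 E 4, F 7, C 9, D 0, B 7, A 3 (D out); R2 E 4, F 7, C 9, B 7, A 3 (A out); R3 E 4, F 7, C 9, B 10 (E out); R4 F 11, C 9, B 10 (C out); R5 F 20, B 10 (F winner). Winner: F.
Borda — scores: E 65, F 111, C 96, D 66, B 62, A 50. Winner: F.
The two methods agree.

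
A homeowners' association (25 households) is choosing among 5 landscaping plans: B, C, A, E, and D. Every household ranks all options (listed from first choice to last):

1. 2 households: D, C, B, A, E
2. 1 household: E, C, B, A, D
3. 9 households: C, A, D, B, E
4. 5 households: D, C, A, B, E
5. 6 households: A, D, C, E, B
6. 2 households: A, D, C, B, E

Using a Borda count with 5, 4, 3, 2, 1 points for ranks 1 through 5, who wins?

B: 2·3 + 1·3 + 9·2 + 5·2 + 6·1 + 2·2 = 47
C: 2·4 + 1·4 + 9·5 + 5·4 + 6·3 + 2·3 = 101
A: 2·2 + 1·2 + 9·4 + 5·3 + 6·5 + 2·5 = 97
E: 2·1 + 1·5 + 9·1 + 5·1 + 6·2 + 2·1 = 35
D: 2·5 + 1·1 + 9·3 + 5·5 + 6·4 + 2·4 = 95
C has the highest Borda score (101).

C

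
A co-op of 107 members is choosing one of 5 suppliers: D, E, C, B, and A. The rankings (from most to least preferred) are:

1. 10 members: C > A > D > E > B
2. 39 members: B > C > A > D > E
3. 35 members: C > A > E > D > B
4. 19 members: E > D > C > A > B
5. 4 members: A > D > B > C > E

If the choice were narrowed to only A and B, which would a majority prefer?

Voters preferring A to B: 68; preferring B to A: 39.
A wins the head-to-head.

A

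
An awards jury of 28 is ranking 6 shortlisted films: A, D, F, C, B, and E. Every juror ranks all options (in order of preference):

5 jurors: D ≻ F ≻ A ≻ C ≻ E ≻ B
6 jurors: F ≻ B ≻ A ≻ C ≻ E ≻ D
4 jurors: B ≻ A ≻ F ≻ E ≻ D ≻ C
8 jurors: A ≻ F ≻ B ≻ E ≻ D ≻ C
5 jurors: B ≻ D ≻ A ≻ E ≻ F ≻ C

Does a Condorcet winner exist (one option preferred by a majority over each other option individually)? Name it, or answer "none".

none

Checking pairwise contests:
B beats A 15–13.
A beats D 18–10.
A beats F 17–11.
A beats C 28–0.
F beats B 19–9.
A beats E 28–0.
Every option loses at least one head-to-head, so there is no Condorcet winner.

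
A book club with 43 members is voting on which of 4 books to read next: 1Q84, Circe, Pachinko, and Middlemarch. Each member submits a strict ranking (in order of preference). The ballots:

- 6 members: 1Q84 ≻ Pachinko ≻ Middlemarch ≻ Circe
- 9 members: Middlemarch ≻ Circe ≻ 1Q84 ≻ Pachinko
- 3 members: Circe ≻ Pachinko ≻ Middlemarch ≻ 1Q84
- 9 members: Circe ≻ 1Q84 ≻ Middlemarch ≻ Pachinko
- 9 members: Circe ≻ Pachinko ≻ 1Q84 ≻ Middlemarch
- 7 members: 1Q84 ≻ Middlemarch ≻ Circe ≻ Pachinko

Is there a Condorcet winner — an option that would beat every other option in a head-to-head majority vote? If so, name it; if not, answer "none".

none

Checking pairwise contests:
Circe beats 1Q84 30–13.
Middlemarch beats Circe 22–21.
1Q84 beats Pachinko 31–12.
1Q84 beats Middlemarch 31–12.
Every option loses at least one head-to-head, so there is no Condorcet winner.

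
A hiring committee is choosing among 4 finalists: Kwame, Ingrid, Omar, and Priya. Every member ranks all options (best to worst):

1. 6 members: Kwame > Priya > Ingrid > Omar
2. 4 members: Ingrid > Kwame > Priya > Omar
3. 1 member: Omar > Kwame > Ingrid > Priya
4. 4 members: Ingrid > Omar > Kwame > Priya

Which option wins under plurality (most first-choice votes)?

Ingrid

First-place votes: Kwame 6, Ingrid 8, Omar 1, Priya 0.
Ingrid has the most first-place votes.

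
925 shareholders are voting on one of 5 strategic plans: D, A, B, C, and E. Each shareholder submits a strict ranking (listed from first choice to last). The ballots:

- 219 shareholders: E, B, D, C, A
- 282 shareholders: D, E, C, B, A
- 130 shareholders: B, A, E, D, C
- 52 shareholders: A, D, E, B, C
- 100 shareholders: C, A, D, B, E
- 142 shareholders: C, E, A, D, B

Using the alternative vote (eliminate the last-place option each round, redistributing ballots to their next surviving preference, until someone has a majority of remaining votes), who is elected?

E

Round 1: D 282, A 52, B 130, C 242, E 219. Eliminate A.
Round 2: D 334, B 130, C 242, E 219. Eliminate B.
Round 3: D 334, C 242, E 349. Eliminate C.
Round 4: D 434, E 491. E has a majority.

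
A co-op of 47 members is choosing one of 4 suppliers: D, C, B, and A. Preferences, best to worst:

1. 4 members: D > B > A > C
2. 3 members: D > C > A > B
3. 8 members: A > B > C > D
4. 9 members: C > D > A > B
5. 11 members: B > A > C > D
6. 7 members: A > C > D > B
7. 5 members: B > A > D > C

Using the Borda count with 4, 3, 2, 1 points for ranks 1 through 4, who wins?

D: 4·4 + 3·4 + 8·1 + 9·3 + 11·1 + 7·2 + 5·2 = 98
C: 4·1 + 3·3 + 8·2 + 9·4 + 11·2 + 7·3 + 5·1 = 113
B: 4·3 + 3·1 + 8·3 + 9·1 + 11·4 + 7·1 + 5·4 = 119
A: 4·2 + 3·2 + 8·4 + 9·2 + 11·3 + 7·4 + 5·3 = 140
A has the highest Borda score (140).

A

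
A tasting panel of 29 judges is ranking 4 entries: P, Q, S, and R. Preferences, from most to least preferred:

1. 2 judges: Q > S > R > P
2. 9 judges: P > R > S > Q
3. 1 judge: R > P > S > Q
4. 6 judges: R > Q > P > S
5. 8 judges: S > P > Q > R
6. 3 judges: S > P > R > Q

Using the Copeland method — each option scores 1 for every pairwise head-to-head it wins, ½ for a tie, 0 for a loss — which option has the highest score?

P

P: beats Q, S, and R → score 3.
Q: loses to P, S, and R → score 0.
S: beats Q; loses to P and R → score 1.
R: beats Q and S; loses to P → score 2.
P has the best pairwise record.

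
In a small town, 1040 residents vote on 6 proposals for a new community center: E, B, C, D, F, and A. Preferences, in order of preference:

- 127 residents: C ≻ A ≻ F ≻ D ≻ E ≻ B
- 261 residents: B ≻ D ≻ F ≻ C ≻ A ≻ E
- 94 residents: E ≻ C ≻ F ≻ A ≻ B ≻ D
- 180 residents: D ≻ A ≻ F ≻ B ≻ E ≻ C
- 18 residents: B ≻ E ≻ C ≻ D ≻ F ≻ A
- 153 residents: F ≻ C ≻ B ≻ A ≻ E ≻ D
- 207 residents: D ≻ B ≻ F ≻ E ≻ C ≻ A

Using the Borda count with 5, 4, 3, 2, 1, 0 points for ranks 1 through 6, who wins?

E: 127·1 + 261·0 + 94·5 + 180·1 + 18·4 + 153·1 + 207·2 = 1416
B: 127·0 + 261·5 + 94·1 + 180·2 + 18·5 + 153·3 + 207·4 = 3136
C: 127·5 + 261·2 + 94·4 + 180·0 + 18·3 + 153·4 + 207·1 = 2406
D: 127·2 + 261·4 + 94·0 + 180·5 + 18·2 + 153·0 + 207·5 = 3269
F: 127·3 + 261·3 + 94·3 + 180·3 + 18·1 + 153·5 + 207·3 = 3390
A: 127·4 + 261·1 + 94·2 + 180·4 + 18·0 + 153·2 + 207·0 = 1983
F has the highest Borda score (3390).

F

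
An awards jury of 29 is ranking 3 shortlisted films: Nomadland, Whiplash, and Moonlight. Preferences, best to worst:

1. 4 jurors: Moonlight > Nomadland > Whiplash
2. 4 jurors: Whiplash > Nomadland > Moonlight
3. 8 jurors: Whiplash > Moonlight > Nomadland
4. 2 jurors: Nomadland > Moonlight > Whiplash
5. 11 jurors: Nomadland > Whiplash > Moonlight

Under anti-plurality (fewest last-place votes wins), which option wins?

Whiplash

Last-place votes: Nomadland 8, Whiplash 6, Moonlight 15.
Whiplash is ranked last by the fewest voters, so Whiplash wins.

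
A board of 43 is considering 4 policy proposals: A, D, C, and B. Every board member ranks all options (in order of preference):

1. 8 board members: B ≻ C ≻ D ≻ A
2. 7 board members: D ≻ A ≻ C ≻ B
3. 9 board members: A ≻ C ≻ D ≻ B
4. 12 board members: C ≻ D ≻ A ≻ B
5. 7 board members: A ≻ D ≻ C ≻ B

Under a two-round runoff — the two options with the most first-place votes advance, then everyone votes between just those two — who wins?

Round 1 first-place votes: A 16, D 7, C 12, B 8.
A and C advance.
Runoff: A is preferred to C by 23 voters; C by 20.
A wins the runoff.

A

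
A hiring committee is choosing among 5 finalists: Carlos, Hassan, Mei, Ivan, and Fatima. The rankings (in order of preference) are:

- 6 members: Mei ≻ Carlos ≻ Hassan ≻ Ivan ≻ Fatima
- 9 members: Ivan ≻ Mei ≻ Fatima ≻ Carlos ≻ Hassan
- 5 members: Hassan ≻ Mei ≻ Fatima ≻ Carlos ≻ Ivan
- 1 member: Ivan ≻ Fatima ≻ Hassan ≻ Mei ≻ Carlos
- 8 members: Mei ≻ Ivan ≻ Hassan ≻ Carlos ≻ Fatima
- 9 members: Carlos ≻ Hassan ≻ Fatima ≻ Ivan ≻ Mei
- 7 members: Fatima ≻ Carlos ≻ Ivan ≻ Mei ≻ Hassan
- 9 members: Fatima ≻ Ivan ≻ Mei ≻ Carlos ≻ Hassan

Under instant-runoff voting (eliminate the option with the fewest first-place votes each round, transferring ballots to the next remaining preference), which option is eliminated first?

Hassan

Round 1: Carlos 9, Hassan 5, Mei 14, Ivan 10, Fatima 16. Eliminate Hassan.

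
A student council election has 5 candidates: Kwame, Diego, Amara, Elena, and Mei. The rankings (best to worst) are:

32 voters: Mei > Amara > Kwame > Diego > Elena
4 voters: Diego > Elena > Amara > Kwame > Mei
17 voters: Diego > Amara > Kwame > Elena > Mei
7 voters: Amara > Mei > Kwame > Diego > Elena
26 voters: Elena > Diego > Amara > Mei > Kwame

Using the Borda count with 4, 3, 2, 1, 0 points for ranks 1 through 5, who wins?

Kwame: 32·2 + 4·1 + 17·2 + 7·2 + 26·0 = 116
Diego: 32·1 + 4·4 + 17·4 + 7·1 + 26·3 = 201
Amara: 32·3 + 4·2 + 17·3 + 7·4 + 26·2 = 235
Elena: 32·0 + 4·3 + 17·1 + 7·0 + 26·4 = 133
Mei: 32·4 + 4·0 + 17·0 + 7·3 + 26·1 = 175
Amara has the highest Borda score (235).

Amara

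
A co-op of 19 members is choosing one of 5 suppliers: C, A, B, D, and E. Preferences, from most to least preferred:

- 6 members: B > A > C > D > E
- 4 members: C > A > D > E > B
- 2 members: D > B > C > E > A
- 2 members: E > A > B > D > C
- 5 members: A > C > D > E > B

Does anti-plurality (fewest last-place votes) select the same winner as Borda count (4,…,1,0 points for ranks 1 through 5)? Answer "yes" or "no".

no

Anti-plurality — last-place votes: C 2, A 2, B 9, D 0, E 6. Winner: D.
Borda — scores: C 47, A 56, B 34, D 34, E 19. Winner: A.
The two methods disagree.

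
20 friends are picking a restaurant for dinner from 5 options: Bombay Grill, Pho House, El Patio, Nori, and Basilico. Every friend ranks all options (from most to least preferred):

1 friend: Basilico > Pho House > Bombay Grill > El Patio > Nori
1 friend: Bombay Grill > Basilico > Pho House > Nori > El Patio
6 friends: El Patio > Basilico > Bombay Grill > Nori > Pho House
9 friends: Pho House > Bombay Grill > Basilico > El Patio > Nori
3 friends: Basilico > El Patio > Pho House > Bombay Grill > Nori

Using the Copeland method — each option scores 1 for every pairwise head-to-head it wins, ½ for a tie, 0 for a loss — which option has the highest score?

Basilico

Bombay Grill: beats El Patio and Nori; ties Basilico; loses to Pho House → score 2.5.
Pho House: beats Bombay Grill, El Patio, and Nori; loses to Basilico → score 3.
El Patio: beats Nori; loses to Bombay Grill, Pho House, and Basilico → score 1.
Nori: loses to Bombay Grill, Pho House, El Patio, and Basilico → score 0.
Basilico: beats Pho House, El Patio, and Nori; ties Bombay Grill → score 3.5.
Basilico has the best pairwise record.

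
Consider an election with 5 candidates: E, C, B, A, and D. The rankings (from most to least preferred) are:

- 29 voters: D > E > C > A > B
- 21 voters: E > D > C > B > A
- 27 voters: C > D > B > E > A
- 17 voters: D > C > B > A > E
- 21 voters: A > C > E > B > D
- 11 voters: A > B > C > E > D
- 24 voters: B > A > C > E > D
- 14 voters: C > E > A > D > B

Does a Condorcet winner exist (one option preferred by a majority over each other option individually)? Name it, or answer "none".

C vs E: 114–50 for C.
C vs B: 129–35 for C.
C vs A: 108–56 for C.
C vs D: 97–67 for C.
C beats every other option head-to-head.

C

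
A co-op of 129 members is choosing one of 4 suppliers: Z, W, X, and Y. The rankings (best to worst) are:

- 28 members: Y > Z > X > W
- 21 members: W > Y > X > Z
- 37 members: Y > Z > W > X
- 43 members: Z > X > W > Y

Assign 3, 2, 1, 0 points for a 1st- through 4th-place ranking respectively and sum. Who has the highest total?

Z

Z: 28·2 + 21·0 + 37·2 + 43·3 = 259
W: 28·0 + 21·3 + 37·1 + 43·1 = 143
X: 28·1 + 21·1 + 37·0 + 43·2 = 135
Y: 28·3 + 21·2 + 37·3 + 43·0 = 237
Z has the highest Borda score (259).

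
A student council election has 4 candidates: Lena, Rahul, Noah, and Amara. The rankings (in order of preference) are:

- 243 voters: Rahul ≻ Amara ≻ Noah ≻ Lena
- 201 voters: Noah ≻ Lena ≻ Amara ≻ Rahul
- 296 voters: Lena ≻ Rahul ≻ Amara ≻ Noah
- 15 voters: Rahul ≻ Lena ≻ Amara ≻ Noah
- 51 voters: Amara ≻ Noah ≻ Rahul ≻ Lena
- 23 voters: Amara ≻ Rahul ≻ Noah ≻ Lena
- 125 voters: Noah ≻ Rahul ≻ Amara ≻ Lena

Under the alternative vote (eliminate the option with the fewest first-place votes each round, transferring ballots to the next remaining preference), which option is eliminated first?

Amara

Round 1: Lena 296, Rahul 258, Noah 326, Amara 74. Eliminate Amara.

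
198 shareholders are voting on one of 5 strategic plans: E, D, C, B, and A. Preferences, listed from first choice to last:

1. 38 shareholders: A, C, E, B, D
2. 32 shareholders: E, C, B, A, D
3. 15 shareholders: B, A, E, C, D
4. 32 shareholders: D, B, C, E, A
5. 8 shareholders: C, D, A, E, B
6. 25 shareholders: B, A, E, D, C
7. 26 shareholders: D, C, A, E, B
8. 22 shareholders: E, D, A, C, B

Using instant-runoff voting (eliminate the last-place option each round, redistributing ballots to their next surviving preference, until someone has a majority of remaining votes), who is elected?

E

Round 1: E 54, D 58, C 8, B 40, A 38. Eliminate C.
Round 2: E 54, D 66, B 40, A 38. Eliminate A.
Round 3: E 92, D 66, B 40. Eliminate B.
Round 4: E 132, D 66. E has a majority.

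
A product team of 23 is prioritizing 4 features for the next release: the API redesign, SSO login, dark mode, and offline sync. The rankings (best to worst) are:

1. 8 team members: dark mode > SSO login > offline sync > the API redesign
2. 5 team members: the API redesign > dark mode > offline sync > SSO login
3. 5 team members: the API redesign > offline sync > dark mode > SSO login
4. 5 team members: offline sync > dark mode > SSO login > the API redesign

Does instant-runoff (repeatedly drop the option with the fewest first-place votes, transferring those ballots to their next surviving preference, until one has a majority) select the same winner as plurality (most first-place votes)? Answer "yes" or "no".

no

Instant-runoff — R1 the API redesign 10, SSO login 0, dark mode 8, offline sync 5 (SSO login out); R2 the API redesign 10, dark mode 8, offline sync 5 (offline sync out); R3 the API redesign 10, dark mode 13 (dark mode winner). Winner: dark mode.
Plurality — first-place votes: the API redesign 10, SSO login 0, dark mode 8, offline sync 5. Winner: the API redesign.
The two methods disagree.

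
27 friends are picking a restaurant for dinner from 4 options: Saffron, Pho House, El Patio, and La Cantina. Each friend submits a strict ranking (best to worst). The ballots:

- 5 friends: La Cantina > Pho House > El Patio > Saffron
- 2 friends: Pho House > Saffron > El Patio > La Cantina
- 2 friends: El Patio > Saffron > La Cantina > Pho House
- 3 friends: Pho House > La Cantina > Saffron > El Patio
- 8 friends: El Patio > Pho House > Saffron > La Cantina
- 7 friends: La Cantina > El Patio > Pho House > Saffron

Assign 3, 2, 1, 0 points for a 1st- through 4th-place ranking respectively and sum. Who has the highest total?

El Patio

Saffron: 5·0 + 2·2 + 2·2 + 3·1 + 8·1 + 7·0 = 19
Pho House: 5·2 + 2·3 + 2·0 + 3·3 + 8·2 + 7·1 = 48
El Patio: 5·1 + 2·1 + 2·3 + 3·0 + 8·3 + 7·2 = 51
La Cantina: 5·3 + 2·0 + 2·1 + 3·2 + 8·0 + 7·3 = 44
El Patio has the highest Borda score (51).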